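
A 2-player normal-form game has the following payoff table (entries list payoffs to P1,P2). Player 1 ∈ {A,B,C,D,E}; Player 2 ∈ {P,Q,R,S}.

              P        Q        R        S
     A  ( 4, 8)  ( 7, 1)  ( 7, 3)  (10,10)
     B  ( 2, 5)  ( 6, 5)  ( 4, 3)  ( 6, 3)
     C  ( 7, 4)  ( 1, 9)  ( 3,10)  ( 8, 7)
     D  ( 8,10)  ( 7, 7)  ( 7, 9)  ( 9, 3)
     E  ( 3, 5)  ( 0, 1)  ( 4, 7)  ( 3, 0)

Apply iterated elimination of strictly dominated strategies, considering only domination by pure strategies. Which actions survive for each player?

P1 drop B (A beats it: P:4>2 Q:7>6 R:7>4 S:10>6)
P1 drop C (D beats it: P:8>7 Q:7>1 R:7>3 S:9>8)
P1 drop E (A beats it: P:4>3 Q:7>0 R:7>4 S:10>3)
P2 drop Q (P beats it: A:8>1 D:10>7)
P2 drop R (P beats it: A:8>3 D:10>9)
P1→{A,D} P2→{P,S}

Remaining: P1:{A,D} P2:{P,S}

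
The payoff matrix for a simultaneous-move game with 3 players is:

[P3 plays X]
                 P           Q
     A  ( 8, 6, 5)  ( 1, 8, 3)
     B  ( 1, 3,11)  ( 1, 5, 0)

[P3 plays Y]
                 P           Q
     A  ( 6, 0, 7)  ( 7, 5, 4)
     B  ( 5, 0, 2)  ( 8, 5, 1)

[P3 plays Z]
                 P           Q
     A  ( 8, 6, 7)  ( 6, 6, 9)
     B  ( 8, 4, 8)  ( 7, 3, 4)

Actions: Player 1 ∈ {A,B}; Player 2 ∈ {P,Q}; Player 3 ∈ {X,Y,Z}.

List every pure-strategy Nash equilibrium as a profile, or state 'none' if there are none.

(A,P,X): not NE [P2→Q gives 8>6; P3→Z gives 7>5]
(A,P,Y): not NE [P2→Q gives 5>0]
(A,P,Z): NE
(A,Q,X): not NE [P3→Z gives 9>3]
(A,Q,Y): not NE [P1→B gives 8>7; P3→Z gives 9>4]
(A,Q,Z): not NE [P1→B gives 7>6]
(B,P,X): not NE [P1→A gives 8>1; P2→Q gives 5>3]
(B,P,Y): not NE [P1→A gives 6>5; P2→Q gives 5>0; P3→X gives 11>2]
(B,P,Z): not NE [P3→X gives 11>8]
(B,Q,X): not NE [P3→Z gives 4>0]
(B,Q,Y): not NE [P3→Z gives 4>1]
(B,Q,Z): not NE [P2→P gives 4>3]

Nash profiles: (A,P,Z)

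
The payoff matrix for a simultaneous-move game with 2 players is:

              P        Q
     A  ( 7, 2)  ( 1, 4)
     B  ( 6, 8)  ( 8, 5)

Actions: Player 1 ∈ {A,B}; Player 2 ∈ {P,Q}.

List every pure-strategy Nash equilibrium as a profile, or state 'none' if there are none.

(A,P): not NE [P2→Q gives 4>2]
(A,Q): not NE [P1→B gives 8>1]
(B,P): not NE [P1→A gives 7>6]
(B,Q): not NE [P2→P gives 8>5]

PSNE: ∅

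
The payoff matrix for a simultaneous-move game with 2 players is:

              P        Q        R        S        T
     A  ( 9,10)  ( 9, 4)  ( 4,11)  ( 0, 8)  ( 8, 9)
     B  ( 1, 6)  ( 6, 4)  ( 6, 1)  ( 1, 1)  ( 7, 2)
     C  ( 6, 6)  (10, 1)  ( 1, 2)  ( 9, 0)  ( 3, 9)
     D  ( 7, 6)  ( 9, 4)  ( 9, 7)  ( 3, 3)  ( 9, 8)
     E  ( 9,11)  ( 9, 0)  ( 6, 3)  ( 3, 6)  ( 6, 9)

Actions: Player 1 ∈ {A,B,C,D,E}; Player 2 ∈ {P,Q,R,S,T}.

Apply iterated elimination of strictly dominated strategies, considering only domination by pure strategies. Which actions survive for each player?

IESDS → P1:{A,D,E} P2:{P,R,T}

P1 drop B (D beats it: P:7>1 Q:9>6 R:9>6 S:3>1 T:9>7)
P2 drop Q (P beats it: A:10>4 C:6>1 D:6>4 E:11>0)
P2 drop S (P beats it: A:10>8 C:6>0 D:6>3 E:11>6)
P1 drop C (A beats it: P:9>6 R:4>1 T:8>3)
P1→{A,D,E} P2→{P,R,T}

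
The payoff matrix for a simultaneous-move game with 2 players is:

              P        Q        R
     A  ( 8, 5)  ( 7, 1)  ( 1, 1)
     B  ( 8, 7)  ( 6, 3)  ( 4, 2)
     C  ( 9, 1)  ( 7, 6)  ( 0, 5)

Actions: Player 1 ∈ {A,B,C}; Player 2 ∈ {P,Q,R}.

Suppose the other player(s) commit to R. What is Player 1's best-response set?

P1 best: {B}

u_1(A vs R) = 1
u_1(B vs R) = 4
u_1(C vs R) = 0
max payoff 4 at {B}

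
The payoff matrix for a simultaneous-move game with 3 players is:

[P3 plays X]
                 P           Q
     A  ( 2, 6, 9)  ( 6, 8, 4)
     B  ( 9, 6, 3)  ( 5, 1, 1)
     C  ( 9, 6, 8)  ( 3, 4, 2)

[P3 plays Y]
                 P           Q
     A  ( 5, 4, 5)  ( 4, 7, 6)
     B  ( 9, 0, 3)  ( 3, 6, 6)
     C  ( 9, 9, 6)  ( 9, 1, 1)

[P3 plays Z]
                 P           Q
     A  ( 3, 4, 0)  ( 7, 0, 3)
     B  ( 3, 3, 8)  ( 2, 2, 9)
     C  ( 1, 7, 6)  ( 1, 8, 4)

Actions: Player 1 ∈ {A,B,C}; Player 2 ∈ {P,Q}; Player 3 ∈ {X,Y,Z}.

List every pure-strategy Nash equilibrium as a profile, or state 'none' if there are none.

NE set: (B,P,Z), (C,P,X)

(A,P,X): not NE [P1→C gives 9>2; P2→Q gives 8>6]
(A,P,Y): not NE [P1→C gives 9>5; P2→Q gives 7>4; P3→X gives 9>5]
(A,P,Z): not NE [P3→X gives 9>0]
(A,Q,X): not NE [P3→Y gives 6>4]
(A,Q,Y): not NE [P1→C gives 9>4]
(A,Q,Z): not NE [P2→P gives 4>0; P3→Y gives 6>3]
(B,P,X): not NE [P3→Z gives 8>3]
(B,P,Y): not NE [P2→Q gives 6>0; P3→Z gives 8>3]
(B,P,Z): NE
(B,Q,X): not NE [P1→A gives 6>5; P2→P gives 6>1; P3→Z gives 9>1]
(B,Q,Y): not NE [P1→C gives 9>3; P3→Z gives 9>6]
(B,Q,Z): not NE [P1→A gives 7>2; P2→P gives 3>2]
(C,P,X): NE
(C,P,Y): not NE [P3→X gives 8>6]
(C,P,Z): not NE [P1→B gives 3>1; P2→Q gives 8>7; P3→X gives 8>6]
(C,Q,X): not NE [P1→A gives 6>3; P2→P gives 6>4; P3→Z gives 4>2]
(C,Q,Y): not NE [P2→P gives 9>1; P3→Z gives 4>1]
(C,Q,Z): not NE [P1→A gives 7>1]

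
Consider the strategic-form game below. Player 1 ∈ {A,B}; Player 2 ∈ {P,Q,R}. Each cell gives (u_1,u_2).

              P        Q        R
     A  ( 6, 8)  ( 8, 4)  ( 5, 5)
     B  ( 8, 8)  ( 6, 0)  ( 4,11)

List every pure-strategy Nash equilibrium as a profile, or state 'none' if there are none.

PSNE: ∅

(A,P): not NE [P1→B gives 8>6]
(A,Q): not NE [P2→P gives 8>4]
(A,R): not NE [P2→P gives 8>5]
(B,P): not NE [P2→R gives 11>8]
(B,Q): not NE [P1→A gives 8>6; P2→R gives 11>0]
(B,R): not NE [P1→A gives 5>4]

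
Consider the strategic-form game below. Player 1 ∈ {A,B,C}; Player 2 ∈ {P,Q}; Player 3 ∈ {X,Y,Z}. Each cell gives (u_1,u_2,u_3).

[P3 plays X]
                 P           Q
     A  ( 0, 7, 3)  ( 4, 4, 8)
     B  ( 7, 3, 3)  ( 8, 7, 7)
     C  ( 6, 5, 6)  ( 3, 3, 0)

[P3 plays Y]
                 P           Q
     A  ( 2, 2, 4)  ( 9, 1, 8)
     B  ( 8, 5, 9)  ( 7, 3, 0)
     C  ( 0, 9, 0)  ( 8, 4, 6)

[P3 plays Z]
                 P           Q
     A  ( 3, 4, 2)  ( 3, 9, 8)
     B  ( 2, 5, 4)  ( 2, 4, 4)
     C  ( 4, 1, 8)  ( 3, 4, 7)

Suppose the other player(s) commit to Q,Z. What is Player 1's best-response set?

BR_1 = {A,C}

u_1(A vs Q,Z) = 3
u_1(B vs Q,Z) = 2
u_1(C vs Q,Z) = 3
max payoff 3 at {A,C}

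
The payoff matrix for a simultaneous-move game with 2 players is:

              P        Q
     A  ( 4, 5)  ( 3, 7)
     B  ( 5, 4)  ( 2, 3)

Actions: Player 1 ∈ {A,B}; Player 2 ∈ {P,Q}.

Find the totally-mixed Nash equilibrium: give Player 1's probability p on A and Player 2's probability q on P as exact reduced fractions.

P1 mixes 1/3 on A; P2 mixes 1/2 on P

P1 indiff ⇒ q·4+(1-q)·3 = q·5+(1-q)·2 ⇒ q(-1) = (1-q)(-1) ⇒ q = 1/2
P2 indiff ⇒ p·5+(1-p)·4 = p·7+(1-p)·3 ⇒ p(-2) = (1-p)(-1) ⇒ p = 1/3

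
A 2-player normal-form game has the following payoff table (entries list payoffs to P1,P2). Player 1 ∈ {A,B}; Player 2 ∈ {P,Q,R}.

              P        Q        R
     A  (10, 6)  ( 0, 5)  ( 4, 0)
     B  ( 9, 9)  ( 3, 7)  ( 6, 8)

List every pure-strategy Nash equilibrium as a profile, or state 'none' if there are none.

(A,P): NE
(A,Q): not NE [P1→B gives 3>0; P2→P gives 6>5]
(A,R): not NE [P1→B gives 6>4; P2→P gives 6>0]
(B,P): not NE [P1→A gives 10>9]
(B,Q): not NE [P2→P gives 9>7]
(B,R): not NE [P2→P gives 9>8]

PSNE = {(A,P)}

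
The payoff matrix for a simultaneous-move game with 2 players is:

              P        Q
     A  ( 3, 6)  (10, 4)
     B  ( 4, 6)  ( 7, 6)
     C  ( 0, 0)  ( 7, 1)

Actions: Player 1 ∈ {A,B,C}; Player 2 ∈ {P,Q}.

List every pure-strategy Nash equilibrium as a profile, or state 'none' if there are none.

NE set: (B,P)

(A,P): not NE [P1→B gives 4>3]
(A,Q): not NE [P2→P gives 6>4]
(B,P): NE
(B,Q): not NE [P1→A gives 10>7]
(C,P): not NE [P1→B gives 4>0; P2→Q gives 1>0]
(C,Q): not NE [P1→A gives 10>7]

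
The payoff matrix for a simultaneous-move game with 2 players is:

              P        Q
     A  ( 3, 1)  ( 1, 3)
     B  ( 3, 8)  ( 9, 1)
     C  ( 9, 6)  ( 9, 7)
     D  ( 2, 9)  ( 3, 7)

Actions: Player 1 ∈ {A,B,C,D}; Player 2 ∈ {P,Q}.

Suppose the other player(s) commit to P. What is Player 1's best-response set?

BR_1 = {C}

u_1(A vs P) = 3
u_1(B vs P) = 3
u_1(C vs P) = 9
u_1(D vs P) = 2
max payoff 9 at {C}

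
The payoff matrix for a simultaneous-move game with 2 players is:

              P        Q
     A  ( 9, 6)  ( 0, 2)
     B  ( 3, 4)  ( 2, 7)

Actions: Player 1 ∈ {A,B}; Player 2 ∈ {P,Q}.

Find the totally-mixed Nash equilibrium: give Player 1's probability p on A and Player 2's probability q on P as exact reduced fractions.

P1 indiff ⇒ q·9+(1-q)·0 = q·3+(1-q)·2 ⇒ q(6) = (1-q)(2) ⇒ q = 1/4
P2 indiff ⇒ p·6+(1-p)·4 = p·2+(1-p)·7 ⇒ p(4) = (1-p)(3) ⇒ p = 3/7

(p,q) = (3/7, 1/4)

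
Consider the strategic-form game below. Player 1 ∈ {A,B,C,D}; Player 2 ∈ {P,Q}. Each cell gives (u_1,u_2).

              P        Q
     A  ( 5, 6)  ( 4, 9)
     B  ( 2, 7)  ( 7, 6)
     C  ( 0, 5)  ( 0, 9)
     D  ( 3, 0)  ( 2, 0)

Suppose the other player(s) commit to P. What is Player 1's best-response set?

u_1(A vs P) = 5
u_1(B vs P) = 2
u_1(C vs P) = 0
u_1(D vs P) = 3
max payoff 5 at {A}

argmax u_1 = {A}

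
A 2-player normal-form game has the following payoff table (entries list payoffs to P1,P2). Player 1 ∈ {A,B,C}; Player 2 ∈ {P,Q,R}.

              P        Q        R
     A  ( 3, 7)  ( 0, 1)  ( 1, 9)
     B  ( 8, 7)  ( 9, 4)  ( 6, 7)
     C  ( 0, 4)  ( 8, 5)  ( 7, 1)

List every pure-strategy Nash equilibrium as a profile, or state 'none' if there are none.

Nash profiles: (B,P)

(A,P): not NE [P1→B gives 8>3; P2→R gives 9>7]
(A,Q): not NE [P1→B gives 9>0; P2→R gives 9>1]
(A,R): not NE [P1→C gives 7>1]
(B,P): NE
(B,Q): not NE [P2→R gives 7>4]
(B,R): not NE [P1→C gives 7>6]
(C,P): not NE [P1→B gives 8>0; P2→Q gives 5>4]
(C,Q): not NE [P1→B gives 9>8]
(C,R): not NE [P2→Q gives 5>1]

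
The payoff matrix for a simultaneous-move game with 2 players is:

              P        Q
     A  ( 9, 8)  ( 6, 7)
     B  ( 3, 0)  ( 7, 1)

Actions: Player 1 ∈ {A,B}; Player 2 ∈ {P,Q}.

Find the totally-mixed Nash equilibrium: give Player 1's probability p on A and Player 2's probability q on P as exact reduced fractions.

P1 indiff ⇒ q·9+(1-q)·6 = q·3+(1-q)·7 ⇒ q(6) = (1-q)(1) ⇒ q = 1/7
P2 indiff ⇒ p·8+(1-p)·0 = p·7+(1-p)·1 ⇒ p(1) = (1-p)(1) ⇒ p = 1/2

(p,q) = (1/2, 1/7)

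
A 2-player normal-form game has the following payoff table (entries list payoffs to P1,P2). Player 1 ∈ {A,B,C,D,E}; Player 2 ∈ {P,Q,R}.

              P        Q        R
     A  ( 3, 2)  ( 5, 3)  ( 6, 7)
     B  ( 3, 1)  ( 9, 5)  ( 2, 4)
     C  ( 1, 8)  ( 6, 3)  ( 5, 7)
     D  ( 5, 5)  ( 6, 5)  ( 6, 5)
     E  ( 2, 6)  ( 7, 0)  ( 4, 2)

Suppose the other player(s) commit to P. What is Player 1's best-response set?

u_1(A vs P) = 3
u_1(B vs P) = 3
u_1(C vs P) = 1
u_1(D vs P) = 5
u_1(E vs P) = 2
max payoff 5 at {D}

BR_1 = {D}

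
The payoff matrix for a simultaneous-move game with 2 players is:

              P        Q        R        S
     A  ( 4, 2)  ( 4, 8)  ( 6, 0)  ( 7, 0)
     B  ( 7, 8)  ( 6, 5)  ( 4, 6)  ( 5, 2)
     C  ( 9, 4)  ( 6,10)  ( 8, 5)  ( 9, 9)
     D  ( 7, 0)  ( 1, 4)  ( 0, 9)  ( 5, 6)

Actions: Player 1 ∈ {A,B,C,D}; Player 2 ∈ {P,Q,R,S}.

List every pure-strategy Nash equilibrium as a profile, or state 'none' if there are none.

(A,P): not NE [P1→C gives 9>4; P2→Q gives 8>2]
(A,Q): not NE [P1→C gives 6>4]
(A,R): not NE [P1→C gives 8>6; P2→Q gives 8>0]
(A,S): not NE [P1→C gives 9>7; P2→Q gives 8>0]
(B,P): not NE [P1→C gives 9>7]
(B,Q): not NE [P2→P gives 8>5]
(B,R): not NE [P1→C gives 8>4; P2→P gives 8>6]
(B,S): not NE [P1→C gives 9>5; P2→P gives 8>2]
(C,P): not NE [P2→Q gives 10>4]
(C,Q): NE
(C,R): not NE [P2→Q gives 10>5]
(C,S): not NE [P2→Q gives 10>9]
(D,P): not NE [P1→C gives 9>7; P2→R gives 9>0]
(D,Q): not NE [P1→C gives 6>1; P2→R gives 9>4]
(D,R): not NE [P1→C gives 8>0]
(D,S): not NE [P1→C gives 9>5; P2→R gives 9>6]

NE set: (C,Q)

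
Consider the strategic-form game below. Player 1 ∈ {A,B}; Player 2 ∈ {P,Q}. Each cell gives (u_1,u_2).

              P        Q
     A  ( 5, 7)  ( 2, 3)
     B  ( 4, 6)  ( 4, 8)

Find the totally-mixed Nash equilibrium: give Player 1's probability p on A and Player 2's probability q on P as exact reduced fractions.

P1 indiff ⇒ q·5+(1-q)·2 = q·4+(1-q)·4 ⇒ q(1) = (1-q)(2) ⇒ q = 2/3
P2 indiff ⇒ p·7+(1-p)·6 = p·3+(1-p)·8 ⇒ p(4) = (1-p)(2) ⇒ p = 1/3

p=1/3, q=2/3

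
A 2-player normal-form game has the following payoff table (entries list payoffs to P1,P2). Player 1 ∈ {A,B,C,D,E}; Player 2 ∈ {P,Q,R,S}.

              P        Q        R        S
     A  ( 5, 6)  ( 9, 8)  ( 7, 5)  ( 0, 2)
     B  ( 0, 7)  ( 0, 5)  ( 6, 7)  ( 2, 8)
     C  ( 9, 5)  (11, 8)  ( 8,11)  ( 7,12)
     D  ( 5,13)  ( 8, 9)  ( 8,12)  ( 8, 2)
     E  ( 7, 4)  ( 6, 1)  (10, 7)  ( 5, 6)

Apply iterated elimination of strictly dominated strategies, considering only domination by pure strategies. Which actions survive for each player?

P1 drop A (C beats it: P:9>5 Q:11>9 R:8>7 S:7>0)
P1 drop B (C beats it: P:9>0 Q:11>0 R:8>6 S:7>2)
P2 drop Q (R beats it: C:11>8 D:12>9 E:7>1)
P1→{C,D,E} P2→{P,R,S}

Survivors P1:{C,D,E} P2:{P,R,S}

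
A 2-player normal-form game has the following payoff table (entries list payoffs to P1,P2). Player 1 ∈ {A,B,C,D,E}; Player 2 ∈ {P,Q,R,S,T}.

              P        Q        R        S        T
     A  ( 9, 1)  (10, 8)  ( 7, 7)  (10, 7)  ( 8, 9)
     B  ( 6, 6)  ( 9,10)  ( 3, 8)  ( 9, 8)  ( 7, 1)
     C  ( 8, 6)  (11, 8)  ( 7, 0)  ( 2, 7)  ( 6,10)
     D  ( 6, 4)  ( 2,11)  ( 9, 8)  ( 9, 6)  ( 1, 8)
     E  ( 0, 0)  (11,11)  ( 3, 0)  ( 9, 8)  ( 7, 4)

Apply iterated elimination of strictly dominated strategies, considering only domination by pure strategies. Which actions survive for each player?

P1 drop B (A beats it: P:9>6 Q:10>9 R:7>3 S:10>9 T:8>7)
P2 drop P (Q beats it: A:8>1 C:8>6 D:11>4 E:11>0)
P2 drop R (Q beats it: A:8>7 C:8>0 D:11>8 E:11>0)
P1 drop D (A beats it: Q:10>2 S:10>9 T:8>1)
P2 drop S (Q beats it: A:8>7 C:8>7 E:11>8)
P1→{A,C,E} P2→{Q,T}

Remaining: P1:{A,C,E} P2:{Q,T}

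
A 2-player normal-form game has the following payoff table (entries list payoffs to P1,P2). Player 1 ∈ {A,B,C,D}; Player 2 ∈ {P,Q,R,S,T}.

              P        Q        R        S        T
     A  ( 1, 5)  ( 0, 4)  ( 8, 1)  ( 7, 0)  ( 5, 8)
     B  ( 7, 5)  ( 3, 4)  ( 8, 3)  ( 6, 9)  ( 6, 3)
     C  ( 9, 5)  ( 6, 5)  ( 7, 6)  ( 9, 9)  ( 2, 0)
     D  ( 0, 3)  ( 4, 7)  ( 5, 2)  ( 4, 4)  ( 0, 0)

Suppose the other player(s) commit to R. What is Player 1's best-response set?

u_1(A vs R) = 8
u_1(B vs R) = 8
u_1(C vs R) = 7
u_1(D vs R) = 5
max payoff 8 at {A,B}

BR_1 = {A,B}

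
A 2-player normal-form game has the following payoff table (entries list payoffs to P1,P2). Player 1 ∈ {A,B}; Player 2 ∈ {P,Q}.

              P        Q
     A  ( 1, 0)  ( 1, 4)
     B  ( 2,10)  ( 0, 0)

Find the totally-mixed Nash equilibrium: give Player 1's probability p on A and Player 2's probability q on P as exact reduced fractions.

P1 indiff ⇒ q·1+(1-q)·1 = q·2+(1-q)·0 ⇒ q(-1) = (1-q)(-1) ⇒ q = 1/2
P2 indiff ⇒ p·0+(1-p)·10 = p·4+(1-p)·0 ⇒ p(-4) = (1-p)(-10) ⇒ p = 5/7

p=5/7, q=1/2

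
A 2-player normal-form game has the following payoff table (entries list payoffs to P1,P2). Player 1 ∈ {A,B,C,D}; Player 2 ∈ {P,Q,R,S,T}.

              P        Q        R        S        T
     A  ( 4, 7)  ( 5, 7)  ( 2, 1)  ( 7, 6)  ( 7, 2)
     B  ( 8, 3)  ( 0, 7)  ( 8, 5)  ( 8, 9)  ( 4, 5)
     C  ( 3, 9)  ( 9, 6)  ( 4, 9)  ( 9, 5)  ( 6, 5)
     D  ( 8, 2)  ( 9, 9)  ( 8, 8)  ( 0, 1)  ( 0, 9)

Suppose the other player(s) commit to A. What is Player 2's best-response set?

argmax u_2 = {P,Q}

u_2(P vs A) = 7
u_2(Q vs A) = 7
u_2(R vs A) = 1
u_2(S vs A) = 6
u_2(T vs A) = 2
max payoff 7 at {P,Q}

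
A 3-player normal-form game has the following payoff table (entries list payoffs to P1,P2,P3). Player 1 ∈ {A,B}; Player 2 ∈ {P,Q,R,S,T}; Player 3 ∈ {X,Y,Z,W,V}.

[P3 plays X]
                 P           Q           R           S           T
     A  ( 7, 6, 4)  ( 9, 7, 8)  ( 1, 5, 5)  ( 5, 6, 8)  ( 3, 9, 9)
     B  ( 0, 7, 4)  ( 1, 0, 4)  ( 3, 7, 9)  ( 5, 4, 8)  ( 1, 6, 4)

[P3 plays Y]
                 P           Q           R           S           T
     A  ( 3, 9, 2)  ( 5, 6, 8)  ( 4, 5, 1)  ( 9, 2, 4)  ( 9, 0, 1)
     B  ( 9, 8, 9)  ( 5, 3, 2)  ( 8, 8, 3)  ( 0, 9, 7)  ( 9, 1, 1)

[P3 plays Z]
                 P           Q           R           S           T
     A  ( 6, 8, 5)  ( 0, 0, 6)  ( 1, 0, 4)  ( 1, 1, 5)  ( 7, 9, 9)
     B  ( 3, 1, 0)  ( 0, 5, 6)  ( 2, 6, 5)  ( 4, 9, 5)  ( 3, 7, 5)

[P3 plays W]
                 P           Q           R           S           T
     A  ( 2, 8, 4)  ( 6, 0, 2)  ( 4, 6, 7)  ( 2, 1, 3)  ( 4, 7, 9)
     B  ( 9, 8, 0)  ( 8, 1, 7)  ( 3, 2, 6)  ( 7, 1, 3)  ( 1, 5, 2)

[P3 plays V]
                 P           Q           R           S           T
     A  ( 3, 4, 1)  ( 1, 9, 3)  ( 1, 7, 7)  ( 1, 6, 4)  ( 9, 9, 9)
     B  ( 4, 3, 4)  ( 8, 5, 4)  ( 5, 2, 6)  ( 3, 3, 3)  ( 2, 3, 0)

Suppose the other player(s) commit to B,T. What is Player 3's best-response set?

u_3(X vs B,T) = 4
u_3(Y vs B,T) = 1
u_3(Z vs B,T) = 5
u_3(W vs B,T) = 2
u_3(V vs B,T) = 0
max payoff 5 at {Z}

P3 best: {Z}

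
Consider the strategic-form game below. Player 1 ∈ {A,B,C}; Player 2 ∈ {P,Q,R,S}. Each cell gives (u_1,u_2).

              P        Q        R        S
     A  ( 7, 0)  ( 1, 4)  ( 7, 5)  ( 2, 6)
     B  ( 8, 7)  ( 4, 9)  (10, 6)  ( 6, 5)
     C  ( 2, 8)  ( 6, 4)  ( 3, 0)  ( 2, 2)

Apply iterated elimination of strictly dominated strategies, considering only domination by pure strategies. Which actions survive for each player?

Remaining: P1:{B,C} P2:{P,Q}

P1 drop A (B beats it: P:8>7 Q:4>1 R:10>7 S:6>2)
P2 drop R (P beats it: B:7>6 C:8>0)
P2 drop S (P beats it: B:7>5 C:8>2)
P1→{B,C} P2→{P,Q}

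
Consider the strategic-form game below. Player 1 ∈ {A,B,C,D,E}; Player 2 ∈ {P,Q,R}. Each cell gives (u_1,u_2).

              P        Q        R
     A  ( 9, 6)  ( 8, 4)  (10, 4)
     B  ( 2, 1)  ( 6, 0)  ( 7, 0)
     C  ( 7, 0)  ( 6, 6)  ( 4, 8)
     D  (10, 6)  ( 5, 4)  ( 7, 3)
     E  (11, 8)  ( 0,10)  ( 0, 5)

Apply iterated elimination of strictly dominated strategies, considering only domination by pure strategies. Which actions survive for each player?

P1 drop B (A beats it: P:9>2 Q:8>6 R:10>7)
P1 drop C (A beats it: P:9>7 Q:8>6 R:10>4)
P2 drop R (P beats it: A:6>4 D:6>3 E:8>5)
P1→{A,D,E} P2→{P,Q}

IESDS → P1:{A,D,E} P2:{P,Q}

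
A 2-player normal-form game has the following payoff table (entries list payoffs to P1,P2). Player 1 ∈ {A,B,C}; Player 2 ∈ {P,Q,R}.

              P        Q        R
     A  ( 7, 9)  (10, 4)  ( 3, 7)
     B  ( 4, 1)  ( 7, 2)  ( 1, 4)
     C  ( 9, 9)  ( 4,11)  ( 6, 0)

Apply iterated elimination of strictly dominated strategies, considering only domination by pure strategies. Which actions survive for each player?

Survivors P1:{A,C} P2:{P,Q}

P1 drop B (A beats it: P:7>4 Q:10>7 R:3>1)
P2 drop R (P beats it: A:9>7 C:9>0)
P1→{A,C} P2→{P,Q}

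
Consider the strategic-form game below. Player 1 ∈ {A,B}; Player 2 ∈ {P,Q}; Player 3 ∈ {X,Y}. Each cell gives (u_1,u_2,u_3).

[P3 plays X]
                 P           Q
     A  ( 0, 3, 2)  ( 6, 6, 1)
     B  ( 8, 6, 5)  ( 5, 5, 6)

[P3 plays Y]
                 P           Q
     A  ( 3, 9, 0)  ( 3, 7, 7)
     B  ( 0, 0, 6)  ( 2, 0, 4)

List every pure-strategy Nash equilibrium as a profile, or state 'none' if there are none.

(A,P,X): not NE [P1→B gives 8>0; P2→Q gives 6>3]
(A,P,Y): not NE [P3→X gives 2>0]
(A,Q,X): not NE [P3→Y gives 7>1]
(A,Q,Y): not NE [P2→P gives 9>7]
(B,P,X): not NE [P3→Y gives 6>5]
(B,P,Y): not NE [P1→A gives 3>0]
(B,Q,X): not NE [P1→A gives 6>5; P2→P gives 6>5]
(B,Q,Y): not NE [P1→A gives 3>2; P3→X gives 6>4]

No pure NE.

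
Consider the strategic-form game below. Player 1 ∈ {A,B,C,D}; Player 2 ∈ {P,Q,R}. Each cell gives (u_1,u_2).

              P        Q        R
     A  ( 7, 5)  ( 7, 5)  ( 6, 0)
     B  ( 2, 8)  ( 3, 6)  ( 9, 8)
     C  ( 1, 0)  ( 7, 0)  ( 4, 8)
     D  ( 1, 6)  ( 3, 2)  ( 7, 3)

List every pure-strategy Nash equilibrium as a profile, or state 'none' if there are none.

PSNE = {(A,P), (A,Q), (B,R)}

(A,P): NE
(A,Q): NE
(A,R): not NE [P1→B gives 9>6; P2→Q gives 5>0]
(B,P): not NE [P1→A gives 7>2]
(B,Q): not NE [P1→C gives 7>3; P2→R gives 8>6]
(B,R): NE
(C,P): not NE [P1→A gives 7>1; P2→R gives 8>0]
(C,Q): not NE [P2→R gives 8>0]
(C,R): not NE [P1→B gives 9>4]
(D,P): not NE [P1→A gives 7>1]
(D,Q): not NE [P1→C gives 7>3; P2→P gives 6>2]
(D,R): not NE [P1→B gives 9>7; P2→P gives 6>3]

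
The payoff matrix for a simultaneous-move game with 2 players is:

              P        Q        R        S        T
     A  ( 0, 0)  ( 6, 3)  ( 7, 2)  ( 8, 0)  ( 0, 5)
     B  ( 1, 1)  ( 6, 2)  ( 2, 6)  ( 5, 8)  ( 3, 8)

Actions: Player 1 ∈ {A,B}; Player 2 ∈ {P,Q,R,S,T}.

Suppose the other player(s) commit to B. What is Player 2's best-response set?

BR_2 = {S,T}

u_2(P vs B) = 1
u_2(Q vs B) = 2
u_2(R vs B) = 6
u_2(S vs B) = 8
u_2(T vs B) = 8
max payoff 8 at {S,T}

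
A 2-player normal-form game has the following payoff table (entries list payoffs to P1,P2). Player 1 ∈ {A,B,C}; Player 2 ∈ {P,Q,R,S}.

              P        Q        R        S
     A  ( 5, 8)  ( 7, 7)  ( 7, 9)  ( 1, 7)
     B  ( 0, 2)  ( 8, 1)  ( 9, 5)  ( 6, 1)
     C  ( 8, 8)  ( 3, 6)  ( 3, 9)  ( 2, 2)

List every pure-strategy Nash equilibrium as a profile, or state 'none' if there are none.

(A,P): not NE [P1→C gives 8>5; P2→R gives 9>8]
(A,Q): not NE [P1→B gives 8>7; P2→R gives 9>7]
(A,R): not NE [P1→B gives 9>7]
(A,S): not NE [P1→B gives 6>1; P2→R gives 9>7]
(B,P): not NE [P1→C gives 8>0; P2→R gives 5>2]
(B,Q): not NE [P2→R gives 5>1]
(B,R): NE
(B,S): not NE [P2→R gives 5>1]
(C,P): not NE [P2→R gives 9>8]
(C,Q): not NE [P1→B gives 8>3; P2→R gives 9>6]
(C,R): not NE [P1→B gives 9>3]
(C,S): not NE [P1→B gives 6>2; P2→R gives 9>2]

NE set: (B,R)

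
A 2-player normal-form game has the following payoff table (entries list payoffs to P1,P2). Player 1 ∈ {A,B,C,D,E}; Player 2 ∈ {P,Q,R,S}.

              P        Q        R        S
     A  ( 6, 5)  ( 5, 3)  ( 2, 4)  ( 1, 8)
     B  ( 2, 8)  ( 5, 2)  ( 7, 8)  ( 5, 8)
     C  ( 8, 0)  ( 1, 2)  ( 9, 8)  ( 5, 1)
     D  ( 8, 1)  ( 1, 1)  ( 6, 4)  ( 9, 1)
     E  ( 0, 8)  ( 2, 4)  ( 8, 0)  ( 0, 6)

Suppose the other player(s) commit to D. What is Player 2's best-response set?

u_2(P vs D) = 1
u_2(Q vs D) = 1
u_2(R vs D) = 4
u_2(S vs D) = 1
max payoff 4 at {R}

BR_2 = {R}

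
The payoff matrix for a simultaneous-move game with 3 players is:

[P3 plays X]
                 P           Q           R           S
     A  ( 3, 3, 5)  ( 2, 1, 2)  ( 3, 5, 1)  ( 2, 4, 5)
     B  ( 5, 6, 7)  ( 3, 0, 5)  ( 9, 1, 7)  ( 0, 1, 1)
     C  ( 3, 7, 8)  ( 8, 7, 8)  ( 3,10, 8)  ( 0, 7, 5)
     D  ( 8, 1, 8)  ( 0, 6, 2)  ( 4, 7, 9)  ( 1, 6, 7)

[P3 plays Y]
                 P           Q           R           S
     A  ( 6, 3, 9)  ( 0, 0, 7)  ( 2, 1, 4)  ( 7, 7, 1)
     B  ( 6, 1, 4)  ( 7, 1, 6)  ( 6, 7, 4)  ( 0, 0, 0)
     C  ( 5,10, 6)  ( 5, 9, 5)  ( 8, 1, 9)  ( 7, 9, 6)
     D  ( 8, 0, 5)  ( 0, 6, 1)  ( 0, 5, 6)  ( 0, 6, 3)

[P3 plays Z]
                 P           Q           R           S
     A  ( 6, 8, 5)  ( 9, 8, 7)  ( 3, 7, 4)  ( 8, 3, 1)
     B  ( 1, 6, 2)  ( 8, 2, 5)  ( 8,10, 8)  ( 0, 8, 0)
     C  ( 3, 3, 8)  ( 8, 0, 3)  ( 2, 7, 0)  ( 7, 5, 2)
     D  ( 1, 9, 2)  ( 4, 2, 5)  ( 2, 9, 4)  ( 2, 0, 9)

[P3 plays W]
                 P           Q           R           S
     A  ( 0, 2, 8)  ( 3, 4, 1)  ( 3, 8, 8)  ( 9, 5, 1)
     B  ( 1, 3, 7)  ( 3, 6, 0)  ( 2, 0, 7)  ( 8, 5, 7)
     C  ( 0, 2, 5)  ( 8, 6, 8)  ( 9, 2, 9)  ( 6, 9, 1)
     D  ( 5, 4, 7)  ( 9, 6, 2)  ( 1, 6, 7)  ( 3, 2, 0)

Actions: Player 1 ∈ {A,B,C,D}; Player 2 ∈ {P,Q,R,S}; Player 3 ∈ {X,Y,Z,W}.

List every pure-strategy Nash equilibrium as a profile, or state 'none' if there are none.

PSNE = {(A,Q,Z), (B,R,Z)}

(A,P,X): not NE [P1→D gives 8>3; P2→R gives 5>3; P3→Y gives 9>5]
(A,P,Y): not NE [P1→D gives 8>6; P2→S gives 7>3]
(A,P,Z): not NE [P3→Y gives 9>5]
(A,P,W): not NE [P1→D gives 5>0; P2→R gives 8>2; P3→Y gives 9>8]
(A,Q,X): not NE [P1→C gives 8>2; P2→R gives 5>1; P3→Z gives 7>2]
(A,Q,Y): not NE [P1→B gives 7>0; P2→S gives 7>0]
(A,Q,Z): NE
(A,Q,W): not NE [P1→D gives 9>3; P2→R gives 8>4; P3→Z gives 7>1]
(A,R,X): not NE [P1→B gives 9>3; P3→W gives 8>1]
(A,R,Y): not NE [P1→C gives 8>2; P2→S gives 7>1; P3→W gives 8>4]
(A,R,Z): not NE [P1→B gives 8>3; P2→Q gives 8>7; P3→W gives 8>4]
(A,R,W): not NE [P1→C gives 9>3]
(A,S,X): not NE [P2→R gives 5>4]
(A,S,Y): not NE [P3→X gives 5>1]
(A,S,Z): not NE [P2→Q gives 8>3; P3→X gives 5>1]
(A,S,W): not NE [P2→R gives 8>5; P3→X gives 5>1]
(B,P,X): not NE [P1→D gives 8>5]
(B,P,Y): not NE [P1→D gives 8>6; P2→R gives 7>1; P3→W gives 7>4]
(B,P,Z): not NE [P1→A gives 6>1; P2→R gives 10>6; P3→W gives 7>2]
(B,P,W): not NE [P1→D gives 5>1; P2→Q gives 6>3]
(B,Q,X): not NE [P1→C gives 8>3; P2→P gives 6>0; P3→Y gives 6>5]
(B,Q,Y): not NE [P2→R gives 7>1]
(B,Q,Z): not NE [P1→A gives 9>8; P2→R gives 10>2; P3→Y gives 6>5]
(B,Q,W): not NE [P1→D gives 9>3; P3→Y gives 6>0]
(B,R,X): not NE [P2→P gives 6>1; P3→Z gives 8>7]
(B,R,Y): not NE [P1→C gives 8>6; P3→Z gives 8>4]
(B,R,Z): NE
(B,R,W): not NE [P1→C gives 9>2; P2→Q gives 6>0; P3→Z gives 8>7]
(B,S,X): not NE [P1→A gives 2>0; P2→P gives 6>1; P3→W gives 7>1]
(B,S,Y): not NE [P1→C gives 7>0; P2→R gives 7>0; P3→W gives 7>0]
(B,S,Z): not NE [P1→A gives 8>0; P2→R gives 10>8; P3→W gives 7>0]
(B,S,W): not NE [P1→A gives 9>8; P2→Q gives 6>5]
(C,P,X): not NE [P1→D gives 8>3; P2→R gives 10>7]
(C,P,Y): not NE [P1→D gives 8>5; P3→Z gives 8>6]
(C,P,Z): not NE [P1→A gives 6>3; P2→R gives 7>3]
(C,P,W): not NE [P1→D gives 5>0; P2→S gives 9>2; P3→Z gives 8>5]
(C,Q,X): not NE [P2→R gives 10>7]
(C,Q,Y): not NE [P1→B gives 7>5; P2→P gives 10>9; P3→W gives 8>5]
(C,Q,Z): not NE [P1→A gives 9>8; P2→R gives 7>0; P3→W gives 8>3]
(C,Q,W): not NE [P1→D gives 9>8; P2→S gives 9>6]
(C,R,X): not NE [P1→B gives 9>3; P3→W gives 9>8]
(C,R,Y): not NE [P2→P gives 10>1]
(C,R,Z): not NE [P1→B gives 8>2; P3→W gives 9>0]
(C,R,W): not NE [P2→S gives 9>2]
(C,S,X): not NE [P1→A gives 2>0; P2→R gives 10>7; P3→Y gives 6>5]
(C,S,Y): not NE [P2→P gives 10>9]
(C,S,Z): not NE [P1→A gives 8>7; P2→R gives 7>5; P3→Y gives 6>2]
(C,S,W): not NE [P1→A gives 9>6; P3→Y gives 6>1]
(D,P,X): not NE [P2→R gives 7>1]
(D,P,Y): not NE [P2→S gives 6>0; P3→X gives 8>5]
(D,P,Z): not NE [P1→A gives 6>1; P3→X gives 8>2]
(D,P,W): not NE [P2→R gives 6>4; P3→X gives 8>7]
(D,Q,X): not NE [P1→C gives 8>0; P2→R gives 7>6; P3→Z gives 5>2]
(D,Q,Y): not NE [P1→B gives 7>0; P3→Z gives 5>1]
(D,Q,Z): not NE [P1→A gives 9>4; P2→R gives 9>2]
(D,Q,W): not NE [P3→Z gives 5>2]
(D,R,X): not NE [P1→B gives 9>4]
(D,R,Y): not NE [P1→C gives 8>0; P2→S gives 6>5; P3→X gives 9>6]
(D,R,Z): not NE [P1→B gives 8>2; P3→X gives 9>4]
(D,R,W): not NE [P1→C gives 9>1; P3→X gives 9>7]
(D,S,X): not NE [P1→A gives 2>1; P2→R gives 7>6; P3→Z gives 9>7]
(D,S,Y): not NE [P1→C gives 7>0; P3→Z gives 9>3]
(D,S,Z): not NE [P1→A gives 8>2; P2→R gives 9>0]
(D,S,W): not NE [P1→A gives 9>3; P2→R gives 6>2; P3→Z gives 9>0]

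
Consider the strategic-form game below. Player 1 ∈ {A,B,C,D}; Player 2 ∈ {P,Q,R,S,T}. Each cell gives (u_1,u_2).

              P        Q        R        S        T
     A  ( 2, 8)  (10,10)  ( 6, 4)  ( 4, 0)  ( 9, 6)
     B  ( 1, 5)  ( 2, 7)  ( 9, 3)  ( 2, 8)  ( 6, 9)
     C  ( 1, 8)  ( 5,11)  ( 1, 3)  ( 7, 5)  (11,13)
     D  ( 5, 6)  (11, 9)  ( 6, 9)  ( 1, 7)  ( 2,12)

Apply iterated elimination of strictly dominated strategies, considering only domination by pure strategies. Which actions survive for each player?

IESDS → P1:{A,C,D} P2:{Q,T}

P2 drop P (Q beats it: A:10>8 B:7>5 C:11>8 D:9>6)
P2 drop R (T beats it: A:6>4 B:9>3 C:13>3 D:12>9)
P1 drop B (A beats it: Q:10>2 S:4>2 T:9>6)
P2 drop S (Q beats it: A:10>0 C:11>5 D:9>7)
P1→{A,C,D} P2→{Q,T}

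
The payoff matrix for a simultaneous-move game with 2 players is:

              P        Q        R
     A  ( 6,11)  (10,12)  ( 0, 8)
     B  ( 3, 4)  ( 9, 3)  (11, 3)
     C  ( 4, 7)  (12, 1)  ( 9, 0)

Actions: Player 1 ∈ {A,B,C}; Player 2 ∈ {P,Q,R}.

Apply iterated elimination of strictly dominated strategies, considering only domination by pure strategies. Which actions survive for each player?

Remaining: P1:{A,C} P2:{P,Q}

P2 drop R (P beats it: A:11>8 B:4>3 C:7>0)
P1 drop B (A beats it: P:6>3 Q:10>9)
P1→{A,C} P2→{P,Q}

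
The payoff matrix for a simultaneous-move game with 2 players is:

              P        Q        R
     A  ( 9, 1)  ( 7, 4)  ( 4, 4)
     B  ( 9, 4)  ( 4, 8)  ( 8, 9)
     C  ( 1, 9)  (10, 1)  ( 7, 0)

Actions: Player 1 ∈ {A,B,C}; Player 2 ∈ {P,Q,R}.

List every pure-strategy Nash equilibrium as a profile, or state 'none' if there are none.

Nash profiles: (B,R)

(A,P): not NE [P2→R gives 4>1]
(A,Q): not NE [P1→C gives 10>7]
(A,R): not NE [P1→B gives 8>4]
(B,P): not NE [P2→R gives 9>4]
(B,Q): not NE [P1→C gives 10>4; P2→R gives 9>8]
(B,R): NE
(C,P): not NE [P1→B gives 9>1]
(C,Q): not NE [P2→P gives 9>1]
(C,R): not NE [P1→B gives 8>7; P2→P gives 9>0]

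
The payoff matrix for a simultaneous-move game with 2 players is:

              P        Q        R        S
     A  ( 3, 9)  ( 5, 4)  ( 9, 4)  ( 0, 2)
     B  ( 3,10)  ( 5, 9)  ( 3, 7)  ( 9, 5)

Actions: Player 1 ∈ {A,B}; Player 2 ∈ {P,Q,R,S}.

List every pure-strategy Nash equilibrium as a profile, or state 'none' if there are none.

(A,P): NE
(A,Q): not NE [P2→P gives 9>4]
(A,R): not NE [P2→P gives 9>4]
(A,S): not NE [P1→B gives 9>0; P2→P gives 9>2]
(B,P): NE
(B,Q): not NE [P2→P gives 10>9]
(B,R): not NE [P1→A gives 9>3; P2→P gives 10>7]
(B,S): not NE [P2→P gives 10>5]

PSNE = {(A,P), (B,P)}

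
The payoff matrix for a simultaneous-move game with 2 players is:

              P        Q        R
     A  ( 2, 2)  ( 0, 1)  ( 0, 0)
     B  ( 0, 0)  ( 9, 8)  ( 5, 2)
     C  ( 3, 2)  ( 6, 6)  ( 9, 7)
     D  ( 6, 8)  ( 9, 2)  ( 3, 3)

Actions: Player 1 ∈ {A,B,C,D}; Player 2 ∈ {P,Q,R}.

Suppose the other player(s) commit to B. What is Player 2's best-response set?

BR_2 = {Q}

u_2(P vs B) = 0
u_2(Q vs B) = 8
u_2(R vs B) = 2
max payoff 8 at {Q}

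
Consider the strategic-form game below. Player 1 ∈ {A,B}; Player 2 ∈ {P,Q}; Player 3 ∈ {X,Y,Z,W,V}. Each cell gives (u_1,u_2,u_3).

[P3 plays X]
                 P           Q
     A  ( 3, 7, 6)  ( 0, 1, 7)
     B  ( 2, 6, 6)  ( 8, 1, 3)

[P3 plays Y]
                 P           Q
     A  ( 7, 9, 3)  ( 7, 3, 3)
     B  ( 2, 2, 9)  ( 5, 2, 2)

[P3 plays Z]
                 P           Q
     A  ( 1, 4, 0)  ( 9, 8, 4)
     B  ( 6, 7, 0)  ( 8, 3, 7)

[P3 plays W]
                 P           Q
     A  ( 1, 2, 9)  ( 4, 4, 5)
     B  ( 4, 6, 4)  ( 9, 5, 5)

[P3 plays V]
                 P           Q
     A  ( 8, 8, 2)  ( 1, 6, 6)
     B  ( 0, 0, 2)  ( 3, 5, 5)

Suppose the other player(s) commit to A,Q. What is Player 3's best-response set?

BR_3 = {X}

u_3(X vs A,Q) = 7
u_3(Y vs A,Q) = 3
u_3(Z vs A,Q) = 4
u_3(W vs A,Q) = 5
u_3(V vs A,Q) = 6
max payoff 7 at {X}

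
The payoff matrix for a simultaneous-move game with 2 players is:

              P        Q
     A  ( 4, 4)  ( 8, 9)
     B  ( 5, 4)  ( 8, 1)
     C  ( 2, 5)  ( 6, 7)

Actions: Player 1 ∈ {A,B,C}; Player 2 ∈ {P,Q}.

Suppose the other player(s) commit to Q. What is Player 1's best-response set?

argmax u_1 = {A,B}

u_1(A vs Q) = 8
u_1(B vs Q) = 8
u_1(C vs Q) = 6
max payoff 8 at {A,B}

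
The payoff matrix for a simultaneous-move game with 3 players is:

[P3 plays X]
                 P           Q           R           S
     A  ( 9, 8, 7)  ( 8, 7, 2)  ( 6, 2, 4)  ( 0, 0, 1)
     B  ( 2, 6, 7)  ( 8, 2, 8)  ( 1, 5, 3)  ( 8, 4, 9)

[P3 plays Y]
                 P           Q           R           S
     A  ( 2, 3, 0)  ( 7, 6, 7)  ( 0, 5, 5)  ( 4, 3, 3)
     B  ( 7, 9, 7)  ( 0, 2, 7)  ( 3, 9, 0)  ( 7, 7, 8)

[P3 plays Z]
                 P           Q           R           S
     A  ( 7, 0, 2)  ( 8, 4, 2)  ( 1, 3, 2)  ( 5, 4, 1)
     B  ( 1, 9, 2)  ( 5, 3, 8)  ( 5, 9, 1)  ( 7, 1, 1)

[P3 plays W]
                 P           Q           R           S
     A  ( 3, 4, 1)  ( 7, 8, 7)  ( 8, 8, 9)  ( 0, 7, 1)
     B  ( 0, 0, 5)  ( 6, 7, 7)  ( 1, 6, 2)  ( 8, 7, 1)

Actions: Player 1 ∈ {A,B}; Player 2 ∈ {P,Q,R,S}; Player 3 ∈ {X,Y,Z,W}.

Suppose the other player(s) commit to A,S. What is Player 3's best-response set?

argmax u_3 = {Y}

u_3(X vs A,S) = 1
u_3(Y vs A,S) = 3
u_3(Z vs A,S) = 1
u_3(W vs A,S) = 1
max payoff 3 at {Y}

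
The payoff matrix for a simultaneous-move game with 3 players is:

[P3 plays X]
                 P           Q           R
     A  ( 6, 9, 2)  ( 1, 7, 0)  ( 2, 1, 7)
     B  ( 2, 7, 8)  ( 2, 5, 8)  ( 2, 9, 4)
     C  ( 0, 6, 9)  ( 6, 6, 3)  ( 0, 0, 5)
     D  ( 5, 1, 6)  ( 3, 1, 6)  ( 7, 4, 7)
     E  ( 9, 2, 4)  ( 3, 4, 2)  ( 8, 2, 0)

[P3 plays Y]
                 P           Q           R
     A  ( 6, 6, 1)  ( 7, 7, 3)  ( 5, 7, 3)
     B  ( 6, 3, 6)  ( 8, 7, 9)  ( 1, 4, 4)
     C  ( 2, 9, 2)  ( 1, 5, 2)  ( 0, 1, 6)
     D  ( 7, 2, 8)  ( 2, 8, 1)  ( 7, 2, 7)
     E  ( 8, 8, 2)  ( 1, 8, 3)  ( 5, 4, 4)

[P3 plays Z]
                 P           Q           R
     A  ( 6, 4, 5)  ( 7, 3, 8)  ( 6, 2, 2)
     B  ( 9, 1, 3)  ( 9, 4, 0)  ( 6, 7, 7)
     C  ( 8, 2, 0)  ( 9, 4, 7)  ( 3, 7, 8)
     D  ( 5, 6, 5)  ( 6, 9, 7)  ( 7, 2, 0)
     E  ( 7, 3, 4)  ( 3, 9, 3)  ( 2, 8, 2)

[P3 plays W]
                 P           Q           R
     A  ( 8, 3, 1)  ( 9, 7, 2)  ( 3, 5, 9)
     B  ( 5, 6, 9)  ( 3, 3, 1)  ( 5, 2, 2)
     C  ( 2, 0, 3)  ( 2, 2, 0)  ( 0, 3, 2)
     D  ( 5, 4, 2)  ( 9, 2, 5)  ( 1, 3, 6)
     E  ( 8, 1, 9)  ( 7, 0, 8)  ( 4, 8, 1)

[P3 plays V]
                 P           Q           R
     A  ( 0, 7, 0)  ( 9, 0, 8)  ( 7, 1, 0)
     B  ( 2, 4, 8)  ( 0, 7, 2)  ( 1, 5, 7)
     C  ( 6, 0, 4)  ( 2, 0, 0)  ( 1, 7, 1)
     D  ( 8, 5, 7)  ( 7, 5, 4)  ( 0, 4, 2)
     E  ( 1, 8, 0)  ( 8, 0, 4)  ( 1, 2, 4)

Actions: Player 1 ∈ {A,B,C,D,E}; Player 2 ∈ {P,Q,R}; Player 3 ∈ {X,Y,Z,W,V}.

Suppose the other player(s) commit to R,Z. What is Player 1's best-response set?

argmax u_1 = {D}

u_1(A vs R,Z) = 6
u_1(B vs R,Z) = 6
u_1(C vs R,Z) = 3
u_1(D vs R,Z) = 7
u_1(E vs R,Z) = 2
max payoff 7 at {D}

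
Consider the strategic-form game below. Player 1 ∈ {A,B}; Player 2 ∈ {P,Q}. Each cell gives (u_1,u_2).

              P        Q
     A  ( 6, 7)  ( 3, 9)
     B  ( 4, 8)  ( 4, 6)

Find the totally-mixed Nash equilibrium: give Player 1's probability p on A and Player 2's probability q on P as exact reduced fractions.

P1 indiff ⇒ q·6+(1-q)·3 = q·4+(1-q)·4 ⇒ q(2) = (1-q)(1) ⇒ q = 1/3
P2 indiff ⇒ p·7+(1-p)·8 = p·9+(1-p)·6 ⇒ p(-2) = (1-p)(-2) ⇒ p = 1/2

P1 mixes 1/2 on A; P2 mixes 1/3 on P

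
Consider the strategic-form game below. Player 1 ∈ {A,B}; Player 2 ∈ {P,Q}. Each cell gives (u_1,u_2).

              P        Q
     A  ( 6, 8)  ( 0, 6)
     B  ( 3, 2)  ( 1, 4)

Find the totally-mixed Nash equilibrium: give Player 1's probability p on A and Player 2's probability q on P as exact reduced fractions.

P1 indiff ⇒ q·6+(1-q)·0 = q·3+(1-q)·1 ⇒ q(3) = (1-q)(1) ⇒ q = 1/4
P2 indiff ⇒ p·8+(1-p)·2 = p·6+(1-p)·4 ⇒ p(2) = (1-p)(2) ⇒ p = 1/2

P1 mixes 1/2 on A; P2 mixes 1/4 on P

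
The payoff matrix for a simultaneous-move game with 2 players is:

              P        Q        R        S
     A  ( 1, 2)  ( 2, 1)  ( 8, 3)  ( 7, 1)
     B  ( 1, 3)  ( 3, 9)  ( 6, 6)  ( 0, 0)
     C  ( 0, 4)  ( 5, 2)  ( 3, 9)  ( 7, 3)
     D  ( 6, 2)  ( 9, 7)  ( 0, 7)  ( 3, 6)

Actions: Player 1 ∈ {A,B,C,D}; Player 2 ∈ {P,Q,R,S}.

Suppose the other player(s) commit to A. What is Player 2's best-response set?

u_2(P vs A) = 2
u_2(Q vs A) = 1
u_2(R vs A) = 3
u_2(S vs A) = 1
max payoff 3 at {R}

argmax u_2 = {R}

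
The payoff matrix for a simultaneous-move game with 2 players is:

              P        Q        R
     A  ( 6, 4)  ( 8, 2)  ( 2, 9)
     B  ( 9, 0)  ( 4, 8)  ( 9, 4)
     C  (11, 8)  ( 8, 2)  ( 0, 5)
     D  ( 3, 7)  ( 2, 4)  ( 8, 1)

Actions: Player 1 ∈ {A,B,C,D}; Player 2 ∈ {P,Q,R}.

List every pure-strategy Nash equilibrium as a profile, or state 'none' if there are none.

(A,P): not NE [P1→C gives 11>6; P2→R gives 9>4]
(A,Q): not NE [P2→R gives 9>2]
(A,R): not NE [P1→B gives 9>2]
(B,P): not NE [P1→C gives 11>9; P2→Q gives 8>0]
(B,Q): not NE [P1→C gives 8>4]
(B,R): not NE [P2→Q gives 8>4]
(C,P): NE
(C,Q): not NE [P2→P gives 8>2]
(C,R): not NE [P1→B gives 9>0; P2→P gives 8>5]
(D,P): not NE [P1→C gives 11>3]
(D,Q): not NE [P1→C gives 8>2; P2→P gives 7>4]
(D,R): not NE [P1→B gives 9>8; P2→P gives 7>1]

PSNE = {(C,P)}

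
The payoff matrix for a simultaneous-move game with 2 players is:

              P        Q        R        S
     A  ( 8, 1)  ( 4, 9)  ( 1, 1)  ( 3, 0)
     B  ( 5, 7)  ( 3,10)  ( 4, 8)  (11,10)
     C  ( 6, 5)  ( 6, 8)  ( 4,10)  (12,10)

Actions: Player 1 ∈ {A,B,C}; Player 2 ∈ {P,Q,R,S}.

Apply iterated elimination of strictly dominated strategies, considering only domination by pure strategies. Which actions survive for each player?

P2 drop P (Q beats it: A:9>1 B:10>7 C:8>5)
P1 drop A (C beats it: Q:6>4 R:4>1 S:12>3)
P1→{B,C} P2→{Q,R,S}

Survivors P1:{B,C} P2:{Q,R,S}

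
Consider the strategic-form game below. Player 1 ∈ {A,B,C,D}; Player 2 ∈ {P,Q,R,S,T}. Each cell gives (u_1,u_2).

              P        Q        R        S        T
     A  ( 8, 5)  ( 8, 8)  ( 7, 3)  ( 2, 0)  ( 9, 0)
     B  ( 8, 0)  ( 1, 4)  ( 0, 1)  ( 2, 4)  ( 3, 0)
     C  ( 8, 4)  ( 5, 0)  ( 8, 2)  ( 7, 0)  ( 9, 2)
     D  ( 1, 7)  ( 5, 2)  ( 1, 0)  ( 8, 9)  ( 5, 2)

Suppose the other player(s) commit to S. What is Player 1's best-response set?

u_1(A vs S) = 2
u_1(B vs S) = 2
u_1(C vs S) = 7
u_1(D vs S) = 8
max payoff 8 at {D}

P1 best: {D}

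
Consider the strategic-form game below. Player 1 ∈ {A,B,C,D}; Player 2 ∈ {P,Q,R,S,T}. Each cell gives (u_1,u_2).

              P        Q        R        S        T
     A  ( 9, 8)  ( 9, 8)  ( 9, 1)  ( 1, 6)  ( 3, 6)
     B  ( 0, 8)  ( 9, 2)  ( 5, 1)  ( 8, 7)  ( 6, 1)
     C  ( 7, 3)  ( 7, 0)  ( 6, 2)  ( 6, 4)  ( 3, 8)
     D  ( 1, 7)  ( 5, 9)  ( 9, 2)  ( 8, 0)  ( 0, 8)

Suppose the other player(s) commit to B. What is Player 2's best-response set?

u_2(P vs B) = 8
u_2(Q vs B) = 2
u_2(R vs B) = 1
u_2(S vs B) = 7
u_2(T vs B) = 1
max payoff 8 at {P}

P2 best: {P}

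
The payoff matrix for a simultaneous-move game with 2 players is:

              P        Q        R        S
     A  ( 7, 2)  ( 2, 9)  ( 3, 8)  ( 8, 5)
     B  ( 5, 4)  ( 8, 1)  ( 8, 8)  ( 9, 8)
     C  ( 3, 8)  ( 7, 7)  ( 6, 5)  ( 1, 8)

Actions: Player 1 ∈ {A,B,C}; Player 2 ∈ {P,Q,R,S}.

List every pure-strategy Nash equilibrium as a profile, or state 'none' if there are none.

NE set: (B,R), (B,S)

(A,P): not NE [P2→Q gives 9>2]
(A,Q): not NE [P1→B gives 8>2]
(A,R): not NE [P1→B gives 8>3; P2→Q gives 9>8]
(A,S): not NE [P1→B gives 9>8; P2→Q gives 9>5]
(B,P): not NE [P1→A gives 7>5; P2→S gives 8>4]
(B,Q): not NE [P2→S gives 8>1]
(B,R): NE
(B,S): NE
(C,P): not NE [P1→A gives 7>3]
(C,Q): not NE [P1→B gives 8>7; P2→S gives 8>7]
(C,R): not NE [P1→B gives 8>6; P2→S gives 8>5]
(C,S): not NE [P1→B gives 9>1]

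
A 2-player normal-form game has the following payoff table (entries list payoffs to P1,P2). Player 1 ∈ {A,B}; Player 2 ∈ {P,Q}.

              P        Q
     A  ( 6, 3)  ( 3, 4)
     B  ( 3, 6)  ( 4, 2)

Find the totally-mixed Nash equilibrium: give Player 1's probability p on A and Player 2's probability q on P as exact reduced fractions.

P1 mixes 4/5 on A; P2 mixes 1/4 on P

P1 indiff ⇒ q·6+(1-q)·3 = q·3+(1-q)·4 ⇒ q(3) = (1-q)(1) ⇒ q = 1/4
P2 indiff ⇒ p·3+(1-p)·6 = p·4+(1-p)·2 ⇒ p(-1) = (1-p)(-4) ⇒ p = 4/5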